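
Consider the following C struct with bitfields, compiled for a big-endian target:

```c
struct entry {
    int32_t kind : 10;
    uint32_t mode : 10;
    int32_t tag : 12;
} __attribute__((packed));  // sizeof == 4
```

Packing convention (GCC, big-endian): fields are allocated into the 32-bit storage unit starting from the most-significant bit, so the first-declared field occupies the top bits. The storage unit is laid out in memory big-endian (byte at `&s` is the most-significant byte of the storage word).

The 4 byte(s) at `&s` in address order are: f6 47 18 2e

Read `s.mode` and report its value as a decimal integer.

[0]=0xf6 [1]=0x47 [2]=0x18 [3]=0x2e (big-endian) → word 0xf647182e
kind:10 @ bit 22 → (0xf647182e>>22)&0x3ff = 0x3d9
mode:10 @ bit 12 → (0xf647182e>>12)&0x3ff = 0x71  ←
tag:12 @ bit 0 → (0xf647182e>>0)&0xfff = 0x82e

113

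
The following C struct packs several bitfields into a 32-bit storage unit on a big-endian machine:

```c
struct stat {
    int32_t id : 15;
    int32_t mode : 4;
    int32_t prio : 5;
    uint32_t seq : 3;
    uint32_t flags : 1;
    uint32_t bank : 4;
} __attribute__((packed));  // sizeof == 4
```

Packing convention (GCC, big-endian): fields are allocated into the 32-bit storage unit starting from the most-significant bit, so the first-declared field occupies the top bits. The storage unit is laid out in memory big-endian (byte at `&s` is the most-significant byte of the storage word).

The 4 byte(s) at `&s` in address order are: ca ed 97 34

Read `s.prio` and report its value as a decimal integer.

-9

[0]=0xca [1]=0xed [2]=0x97 [3]=0x34 (big-endian) → word 0xcaed9734
id [17+:15] = (word>>17) & 0x7fff = 25974
mode [13+:4] = (word>>13) & 0xf = 12
prio [8+:5] = (word>>8) & 0x1f = 23  ←
seq [5+:3] = (word>>5) & 0x7 = 1
flags [4+:1] = (word>>4) & 0x1 = 1
bank [0+:4] = (word>>0) & 0xf = 4
prio signed 5b, MSB=1: 23 - 32 = -9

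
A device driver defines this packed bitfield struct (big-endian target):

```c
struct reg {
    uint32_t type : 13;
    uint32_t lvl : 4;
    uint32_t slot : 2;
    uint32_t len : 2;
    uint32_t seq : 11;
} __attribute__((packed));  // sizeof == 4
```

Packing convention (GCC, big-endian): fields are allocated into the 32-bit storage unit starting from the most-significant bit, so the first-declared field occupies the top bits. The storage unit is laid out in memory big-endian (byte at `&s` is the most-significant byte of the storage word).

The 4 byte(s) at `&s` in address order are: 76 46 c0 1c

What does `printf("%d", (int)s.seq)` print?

[0]=0x76 [1]=0x46 [2]=0xc0 [3]=0x1c (big-endian) → word 0x7646c01c
type [19+:13] = (word>>19) & 0x1fff = 3784
lvl [15+:4] = (word>>15) & 0xf = 13
slot [13+:2] = (word>>13) & 0x3 = 2
len [11+:2] = (word>>11) & 0x3 = 0
seq [0+:11] = (word>>0) & 0x7ff = 28  ←

28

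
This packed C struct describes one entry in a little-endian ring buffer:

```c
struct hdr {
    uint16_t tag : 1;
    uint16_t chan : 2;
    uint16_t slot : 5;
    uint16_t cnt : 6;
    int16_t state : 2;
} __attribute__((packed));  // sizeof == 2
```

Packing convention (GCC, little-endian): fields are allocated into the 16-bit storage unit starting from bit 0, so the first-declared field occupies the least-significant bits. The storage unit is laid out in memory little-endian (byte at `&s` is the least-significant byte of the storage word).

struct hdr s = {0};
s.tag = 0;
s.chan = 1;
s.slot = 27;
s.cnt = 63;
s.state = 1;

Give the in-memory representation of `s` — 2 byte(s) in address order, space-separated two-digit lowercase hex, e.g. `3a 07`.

da 7f

tag (1b) val=0 bits=0x0 at bit 0: 0x0000
chan (2b) val=1 bits=0x1 at bit 1: 0x0002
slot (5b) val=27 bits=0x1b at bit 3: 0x00da
cnt (6b) val=63 bits=0x3f at bit 8: 0x3fda
state (2b) val=1 bits=0x1 at bit 14: 0x7fda
word = 0x7fda → little-endian bytes:
  [0]=0xda  [1]=0x7f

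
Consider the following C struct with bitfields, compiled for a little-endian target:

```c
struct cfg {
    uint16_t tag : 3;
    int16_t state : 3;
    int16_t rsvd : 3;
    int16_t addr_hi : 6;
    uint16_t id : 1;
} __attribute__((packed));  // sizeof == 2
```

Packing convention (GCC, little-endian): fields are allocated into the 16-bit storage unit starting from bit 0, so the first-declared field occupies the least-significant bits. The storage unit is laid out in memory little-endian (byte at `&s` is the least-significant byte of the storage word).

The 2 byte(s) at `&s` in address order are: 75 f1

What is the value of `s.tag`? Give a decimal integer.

5

[0]=0x75 [1]=0xf1 (little-endian) → word 0xf175
tag [0+:3] = (word>>0) & 0x7 = 5  ←
state [3+:3] = (word>>3) & 0x7 = 6
rsvd [6+:3] = (word>>6) & 0x7 = 5
addr_hi [9+:6] = (word>>9) & 0x3f = 56
id [15+:1] = (word>>15) & 0x1 = 1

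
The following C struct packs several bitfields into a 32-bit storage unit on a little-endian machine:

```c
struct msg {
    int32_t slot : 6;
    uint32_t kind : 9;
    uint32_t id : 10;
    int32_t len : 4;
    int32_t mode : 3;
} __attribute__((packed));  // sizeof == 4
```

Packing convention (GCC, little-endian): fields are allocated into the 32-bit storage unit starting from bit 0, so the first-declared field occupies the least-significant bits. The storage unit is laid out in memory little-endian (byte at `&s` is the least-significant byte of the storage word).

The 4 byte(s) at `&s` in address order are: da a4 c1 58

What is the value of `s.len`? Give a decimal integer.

-4

[0]=0xda [1]=0xa4 [2]=0xc1 [3]=0x58 (little-endian) → word 0x58c1a4da
slot:6 @ bit 0 → (0x58c1a4da>>0)&0x3f = 0x1a
kind:9 @ bit 6 → (0x58c1a4da>>6)&0x1ff = 0x93
id:10 @ bit 15 → (0x58c1a4da>>15)&0x3ff = 0x183
len:4 @ bit 25 → (0x58c1a4da>>25)&0xf = 0xc  ←
mode:3 @ bit 29 → (0x58c1a4da>>29)&0x7 = 0x2
len signed 4b, MSB=1: 12 - 16 = -4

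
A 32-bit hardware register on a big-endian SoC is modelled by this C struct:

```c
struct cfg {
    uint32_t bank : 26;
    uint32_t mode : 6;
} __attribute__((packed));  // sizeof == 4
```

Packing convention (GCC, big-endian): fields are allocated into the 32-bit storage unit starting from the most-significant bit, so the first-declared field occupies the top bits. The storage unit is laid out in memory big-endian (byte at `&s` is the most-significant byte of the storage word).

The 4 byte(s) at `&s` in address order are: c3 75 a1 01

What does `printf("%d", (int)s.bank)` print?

[0]=0xc3 [1]=0x75 [2]=0xa1 [3]=0x01 (big-endian) → word 0xc375a101
bank [6+:26] = (word>>6) & 0x3ffffff = 51238532  ←
mode [0+:6] = (word>>0) & 0x3f = 1

51238532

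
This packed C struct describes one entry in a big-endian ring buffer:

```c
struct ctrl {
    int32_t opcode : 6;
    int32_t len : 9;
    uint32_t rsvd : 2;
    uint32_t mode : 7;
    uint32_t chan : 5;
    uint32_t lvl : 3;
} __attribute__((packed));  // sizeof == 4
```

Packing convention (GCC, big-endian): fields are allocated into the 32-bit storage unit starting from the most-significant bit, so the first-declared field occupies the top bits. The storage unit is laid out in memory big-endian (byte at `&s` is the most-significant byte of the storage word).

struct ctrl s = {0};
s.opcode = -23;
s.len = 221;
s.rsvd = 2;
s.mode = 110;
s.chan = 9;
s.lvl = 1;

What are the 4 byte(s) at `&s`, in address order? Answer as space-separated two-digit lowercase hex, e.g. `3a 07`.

opcode (6b) val=-23 bits=0x29 at bit 26: 0xa4000000
len (9b) val=221 bits=0xdd at bit 17: 0xa5ba0000
rsvd (2b) val=2 bits=0x2 at bit 15: 0xa5bb0000
mode (7b) val=110 bits=0x6e at bit 8: 0xa5bb6e00
chan (5b) val=9 bits=0x9 at bit 3: 0xa5bb6e48
lvl (3b) val=1 bits=0x1 at bit 0: 0xa5bb6e49
word = 0xa5bb6e49 → big-endian bytes:
  [0]=0xa5  [1]=0xbb  [2]=0x6e  [3]=0x49

a5 bb 6e 49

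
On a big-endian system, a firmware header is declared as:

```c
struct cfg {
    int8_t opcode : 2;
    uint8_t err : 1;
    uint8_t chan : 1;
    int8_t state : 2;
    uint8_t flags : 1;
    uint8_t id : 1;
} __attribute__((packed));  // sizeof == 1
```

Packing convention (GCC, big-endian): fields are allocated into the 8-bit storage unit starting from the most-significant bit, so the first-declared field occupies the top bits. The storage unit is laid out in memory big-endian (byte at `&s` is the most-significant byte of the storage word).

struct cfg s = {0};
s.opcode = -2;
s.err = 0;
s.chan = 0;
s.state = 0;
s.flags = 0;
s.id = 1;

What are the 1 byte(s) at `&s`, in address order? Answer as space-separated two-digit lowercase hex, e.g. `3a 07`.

81

opcode (2b) val=-2 bits=0x2 at bit 6: 0x80
err (1b) val=0 bits=0x0 at bit 5: 0x80
chan (1b) val=0 bits=0x0 at bit 4: 0x80
state (2b) val=0 bits=0x0 at bit 2: 0x80
flags (1b) val=0 bits=0x0 at bit 1: 0x80
id (1b) val=1 bits=0x1 at bit 0: 0x81
word = 0x81 → big-endian bytes:
  [0]=0x81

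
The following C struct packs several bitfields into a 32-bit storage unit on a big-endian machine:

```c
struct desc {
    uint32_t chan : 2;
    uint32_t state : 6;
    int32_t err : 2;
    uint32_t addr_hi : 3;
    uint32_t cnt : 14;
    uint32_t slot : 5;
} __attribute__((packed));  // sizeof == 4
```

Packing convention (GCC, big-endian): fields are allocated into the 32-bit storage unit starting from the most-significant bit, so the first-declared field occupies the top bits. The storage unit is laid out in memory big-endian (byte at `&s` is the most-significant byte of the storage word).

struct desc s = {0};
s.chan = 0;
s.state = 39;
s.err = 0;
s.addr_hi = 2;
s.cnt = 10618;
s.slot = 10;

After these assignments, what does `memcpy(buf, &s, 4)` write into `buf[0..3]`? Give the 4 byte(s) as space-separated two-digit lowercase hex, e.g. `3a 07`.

27 15 2f 4a

chan (2b) val=0 bits=0x0 at bit 30: 0x00000000
state (6b) val=39 bits=0x27 at bit 24: 0x27000000
err (2b) val=0 bits=0x0 at bit 22: 0x27000000
addr_hi (3b) val=2 bits=0x2 at bit 19: 0x27100000
cnt (14b) val=10618 bits=0x297a at bit 5: 0x27152f40
slot (5b) val=10 bits=0xa at bit 0: 0x27152f4a
word = 0x27152f4a → big-endian bytes:
  [0]=0x27  [1]=0x15  [2]=0x2f  [3]=0x4a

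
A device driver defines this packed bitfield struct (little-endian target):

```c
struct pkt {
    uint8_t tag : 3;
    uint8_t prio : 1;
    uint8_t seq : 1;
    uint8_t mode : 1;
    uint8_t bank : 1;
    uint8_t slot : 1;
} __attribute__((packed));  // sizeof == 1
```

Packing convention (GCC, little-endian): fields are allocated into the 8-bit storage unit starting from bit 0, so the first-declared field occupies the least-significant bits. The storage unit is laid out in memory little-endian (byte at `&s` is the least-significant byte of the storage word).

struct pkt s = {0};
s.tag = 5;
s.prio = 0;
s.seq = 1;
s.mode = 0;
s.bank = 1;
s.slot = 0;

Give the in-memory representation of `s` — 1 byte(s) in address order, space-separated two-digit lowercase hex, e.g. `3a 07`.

[0+:3] tag=5 & 0x7 = 0x5; word=0x05
[3+:1] prio=0 & 0x1 = 0x0; word=0x05
[4+:1] seq=1 & 0x1 = 0x1; word=0x15
[5+:1] mode=0 & 0x1 = 0x0; word=0x15
[6+:1] bank=1 & 0x1 = 0x1; word=0x55
[7+:1] slot=0 & 0x1 = 0x0; word=0x55
word = 0x55 → little-endian bytes:
  [0]=0x55

55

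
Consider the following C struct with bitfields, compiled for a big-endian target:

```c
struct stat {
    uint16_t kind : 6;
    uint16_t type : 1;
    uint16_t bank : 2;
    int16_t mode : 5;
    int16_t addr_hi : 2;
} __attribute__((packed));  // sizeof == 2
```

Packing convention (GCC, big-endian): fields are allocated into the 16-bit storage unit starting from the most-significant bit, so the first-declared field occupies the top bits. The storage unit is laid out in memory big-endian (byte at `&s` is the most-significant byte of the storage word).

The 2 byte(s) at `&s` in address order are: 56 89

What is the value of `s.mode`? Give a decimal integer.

2

[0]=0x56 [1]=0x89 (big-endian) → word 0x5689
kind [10+:6] = (word>>10) & 0x3f = 21
type [9+:1] = (word>>9) & 0x1 = 1
bank [7+:2] = (word>>7) & 0x3 = 1
mode [2+:5] = (word>>2) & 0x1f = 2  ←
addr_hi [0+:2] = (word>>0) & 0x3 = 1
mode signed 5b, MSB=0: value = 2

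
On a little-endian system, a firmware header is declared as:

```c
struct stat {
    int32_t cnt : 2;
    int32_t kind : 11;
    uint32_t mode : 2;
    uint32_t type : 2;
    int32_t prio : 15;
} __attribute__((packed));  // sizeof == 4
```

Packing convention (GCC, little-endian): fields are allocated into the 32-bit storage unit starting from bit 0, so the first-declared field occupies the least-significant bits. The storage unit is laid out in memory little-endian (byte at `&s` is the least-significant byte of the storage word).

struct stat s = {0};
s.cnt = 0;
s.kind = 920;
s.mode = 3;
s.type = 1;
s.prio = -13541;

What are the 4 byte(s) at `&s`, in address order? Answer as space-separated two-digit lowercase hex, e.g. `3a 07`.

[0+:2] cnt=0 & 0x3 = 0x0; word=0x00000000
[2+:11] kind=920 & 0x7ff = 0x398; word=0x00000e60
[13+:2] mode=3 & 0x3 = 0x3; word=0x00006e60
[15+:2] type=1 & 0x3 = 0x1; word=0x0000ee60
[17+:15] prio=-13541 & 0x7fff = 0x4b1b; word=0x9636ee60
word = 0x9636ee60 → little-endian bytes:
  [0]=0x60  [1]=0xee  [2]=0x36  [3]=0x96

60 ee 36 96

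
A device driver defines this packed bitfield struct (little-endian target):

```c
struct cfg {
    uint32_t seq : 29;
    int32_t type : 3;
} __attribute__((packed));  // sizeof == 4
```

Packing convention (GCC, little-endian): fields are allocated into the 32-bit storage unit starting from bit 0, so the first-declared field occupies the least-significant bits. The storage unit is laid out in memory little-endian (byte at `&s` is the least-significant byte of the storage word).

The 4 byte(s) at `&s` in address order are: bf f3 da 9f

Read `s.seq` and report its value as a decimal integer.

[0]=0xbf [1]=0xf3 [2]=0xda [3]=0x9f (little-endian) → word 0x9fdaf3bf
seq [0+:29] = (word>>0) & 0x1fffffff = 534442943  ←
type [29+:3] = (word>>29) & 0x7 = 4

534442943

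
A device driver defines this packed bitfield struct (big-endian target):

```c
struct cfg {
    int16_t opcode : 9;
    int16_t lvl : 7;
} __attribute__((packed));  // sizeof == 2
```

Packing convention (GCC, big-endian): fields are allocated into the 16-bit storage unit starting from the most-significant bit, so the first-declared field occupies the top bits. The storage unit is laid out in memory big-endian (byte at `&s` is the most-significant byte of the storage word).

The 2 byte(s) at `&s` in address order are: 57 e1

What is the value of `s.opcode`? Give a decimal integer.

[0]=0x57 [1]=0xe1 (big-endian) → word 0x57e1
opcode:9 @ bit 7 → (0x57e1>>7)&0x1ff = 0xaf  ←
lvl:7 @ bit 0 → (0x57e1>>0)&0x7f = 0x61
opcode signed 9b, MSB=0: value = 175

175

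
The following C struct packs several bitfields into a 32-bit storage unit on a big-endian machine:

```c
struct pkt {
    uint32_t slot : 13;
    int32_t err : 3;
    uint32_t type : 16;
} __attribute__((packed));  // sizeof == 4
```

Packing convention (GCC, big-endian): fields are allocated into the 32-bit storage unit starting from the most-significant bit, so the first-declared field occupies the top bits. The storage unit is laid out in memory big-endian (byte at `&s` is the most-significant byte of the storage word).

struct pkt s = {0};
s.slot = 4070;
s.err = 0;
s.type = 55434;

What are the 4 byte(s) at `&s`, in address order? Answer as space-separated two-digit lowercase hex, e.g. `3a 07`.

slot:13 = 4070 → 0xfe6 << 19 → word 0x7f300000
err:3 = 0 → 0x0 << 16 → word 0x7f300000
type:16 = 55434 → 0xd88a << 0 → word 0x7f30d88a
word = 0x7f30d88a → big-endian bytes:
  [0]=0x7f  [1]=0x30  [2]=0xd8  [3]=0x8a

7f 30 d8 8a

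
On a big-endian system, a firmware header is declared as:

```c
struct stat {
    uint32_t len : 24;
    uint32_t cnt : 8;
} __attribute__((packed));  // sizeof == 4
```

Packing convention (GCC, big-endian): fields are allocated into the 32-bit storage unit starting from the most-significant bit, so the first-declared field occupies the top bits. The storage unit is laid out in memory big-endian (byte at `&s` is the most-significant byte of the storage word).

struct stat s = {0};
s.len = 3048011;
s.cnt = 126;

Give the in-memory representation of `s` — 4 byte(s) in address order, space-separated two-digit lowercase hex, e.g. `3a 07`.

2e 82 4b 7e

len (24b) val=3048011 bits=0x2e824b at bit 8: 0x2e824b00
cnt (8b) val=126 bits=0x7e at bit 0: 0x2e824b7e
word = 0x2e824b7e → big-endian bytes:
  [0]=0x2e  [1]=0x82  [2]=0x4b  [3]=0x7e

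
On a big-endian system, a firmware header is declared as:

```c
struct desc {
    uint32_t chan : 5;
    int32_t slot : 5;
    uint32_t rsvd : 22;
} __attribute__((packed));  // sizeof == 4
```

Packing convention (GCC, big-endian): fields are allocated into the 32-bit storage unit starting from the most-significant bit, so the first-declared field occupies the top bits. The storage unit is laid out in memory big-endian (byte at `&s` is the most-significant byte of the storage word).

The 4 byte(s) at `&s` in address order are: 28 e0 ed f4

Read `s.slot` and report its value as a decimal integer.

[0]=0x28 [1]=0xe0 [2]=0xed [3]=0xf4 (big-endian) → word 0x28e0edf4
chan [27+:5] = (word>>27) & 0x1f = 5
slot [22+:5] = (word>>22) & 0x1f = 3  ←
rsvd [0+:22] = (word>>0) & 0x3fffff = 2158068
slot signed 5b, MSB=0: value = 3

3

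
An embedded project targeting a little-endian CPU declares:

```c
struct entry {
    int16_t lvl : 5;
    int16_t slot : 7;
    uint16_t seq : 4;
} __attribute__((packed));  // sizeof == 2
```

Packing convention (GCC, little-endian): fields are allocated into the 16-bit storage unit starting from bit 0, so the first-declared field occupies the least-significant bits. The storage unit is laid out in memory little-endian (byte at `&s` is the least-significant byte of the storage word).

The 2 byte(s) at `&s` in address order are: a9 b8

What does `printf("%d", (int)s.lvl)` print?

[0]=0xa9 [1]=0xb8 (little-endian) → word 0xb8a9
lvl:5 @ bit 0 → (0xb8a9>>0)&0x1f = 0x9  ←
slot:7 @ bit 5 → (0xb8a9>>5)&0x7f = 0x45
seq:4 @ bit 12 → (0xb8a9>>12)&0xf = 0xb
lvl signed 5b, MSB=0: value = 9

9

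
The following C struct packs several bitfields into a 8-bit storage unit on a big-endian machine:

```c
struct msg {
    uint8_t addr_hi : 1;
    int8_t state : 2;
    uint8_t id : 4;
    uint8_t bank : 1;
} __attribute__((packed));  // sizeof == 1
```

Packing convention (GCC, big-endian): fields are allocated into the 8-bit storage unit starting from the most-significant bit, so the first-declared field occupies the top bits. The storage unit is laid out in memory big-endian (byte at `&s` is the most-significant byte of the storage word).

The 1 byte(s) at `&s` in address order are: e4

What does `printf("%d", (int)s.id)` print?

[0]=0xe4 (big-endian) → word 0xe4
addr_hi:1 @ bit 7 → (0xe4>>7)&0x1 = 0x1
state:2 @ bit 5 → (0xe4>>5)&0x3 = 0x3
id:4 @ bit 1 → (0xe4>>1)&0xf = 0x2  ←
bank:1 @ bit 0 → (0xe4>>0)&0x1 = 0x0

2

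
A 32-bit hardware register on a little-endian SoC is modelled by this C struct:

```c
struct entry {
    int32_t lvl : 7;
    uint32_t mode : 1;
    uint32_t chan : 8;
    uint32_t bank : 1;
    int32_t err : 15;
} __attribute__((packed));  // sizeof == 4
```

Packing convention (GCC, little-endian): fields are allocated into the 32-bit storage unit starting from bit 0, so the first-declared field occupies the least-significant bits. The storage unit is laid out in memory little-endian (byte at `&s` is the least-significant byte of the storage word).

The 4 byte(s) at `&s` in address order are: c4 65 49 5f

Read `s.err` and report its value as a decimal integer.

12196

[0]=0xc4 [1]=0x65 [2]=0x49 [3]=0x5f (little-endian) → word 0x5f4965c4
lvl [0+:7] = (word>>0) & 0x7f = 68
mode [7+:1] = (word>>7) & 0x1 = 1
chan [8+:8] = (word>>8) & 0xff = 101
bank [16+:1] = (word>>16) & 0x1 = 1
err [17+:15] = (word>>17) & 0x7fff = 12196  ←
err signed 15b, MSB=0: value = 12196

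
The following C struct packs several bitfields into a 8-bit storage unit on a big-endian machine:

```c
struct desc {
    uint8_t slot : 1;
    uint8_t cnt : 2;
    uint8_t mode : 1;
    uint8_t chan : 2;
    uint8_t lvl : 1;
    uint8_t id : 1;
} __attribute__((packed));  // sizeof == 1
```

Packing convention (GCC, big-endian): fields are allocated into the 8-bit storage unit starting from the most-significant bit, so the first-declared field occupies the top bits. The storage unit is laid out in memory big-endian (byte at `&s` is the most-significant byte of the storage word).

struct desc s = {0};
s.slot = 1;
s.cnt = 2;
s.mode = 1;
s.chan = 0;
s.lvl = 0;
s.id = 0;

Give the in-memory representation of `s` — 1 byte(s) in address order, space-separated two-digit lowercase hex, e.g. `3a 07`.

slot (1b) val=1 bits=0x1 at bit 7: 0x80
cnt (2b) val=2 bits=0x2 at bit 5: 0xc0
mode (1b) val=1 bits=0x1 at bit 4: 0xd0
chan (2b) val=0 bits=0x0 at bit 2: 0xd0
lvl (1b) val=0 bits=0x0 at bit 1: 0xd0
id (1b) val=0 bits=0x0 at bit 0: 0xd0
word = 0xd0 → big-endian bytes:
  [0]=0xd0

d0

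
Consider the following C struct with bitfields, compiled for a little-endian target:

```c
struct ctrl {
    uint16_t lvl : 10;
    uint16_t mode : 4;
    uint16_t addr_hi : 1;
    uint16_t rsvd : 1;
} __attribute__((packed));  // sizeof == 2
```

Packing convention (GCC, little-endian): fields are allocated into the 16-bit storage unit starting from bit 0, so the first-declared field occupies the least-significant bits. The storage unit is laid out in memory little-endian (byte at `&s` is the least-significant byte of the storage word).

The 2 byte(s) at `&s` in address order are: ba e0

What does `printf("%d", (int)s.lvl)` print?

[0]=0xba [1]=0xe0 (little-endian) → word 0xe0ba
lvl:10 @ bit 0 → (0xe0ba>>0)&0x3ff = 0xba  ←
mode:4 @ bit 10 → (0xe0ba>>10)&0xf = 0x8
addr_hi:1 @ bit 14 → (0xe0ba>>14)&0x1 = 0x1
rsvd:1 @ bit 15 → (0xe0ba>>15)&0x1 = 0x1

186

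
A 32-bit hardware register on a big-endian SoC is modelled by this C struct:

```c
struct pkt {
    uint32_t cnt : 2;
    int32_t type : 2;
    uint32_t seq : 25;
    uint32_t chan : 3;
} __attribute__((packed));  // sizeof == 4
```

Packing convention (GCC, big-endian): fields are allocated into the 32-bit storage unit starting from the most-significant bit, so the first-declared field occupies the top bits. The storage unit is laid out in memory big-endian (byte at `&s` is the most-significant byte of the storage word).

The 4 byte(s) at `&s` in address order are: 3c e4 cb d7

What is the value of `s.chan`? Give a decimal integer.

[0]=0x3c [1]=0xe4 [2]=0xcb [3]=0xd7 (big-endian) → word 0x3ce4cbd7
cnt:2 @ bit 30 → (0x3ce4cbd7>>30)&0x3 = 0x0
type:2 @ bit 28 → (0x3ce4cbd7>>28)&0x3 = 0x3
seq:25 @ bit 3 → (0x3ce4cbd7>>3)&0x1ffffff = 0x19c997a
chan:3 @ bit 0 → (0x3ce4cbd7>>0)&0x7 = 0x7  ←

7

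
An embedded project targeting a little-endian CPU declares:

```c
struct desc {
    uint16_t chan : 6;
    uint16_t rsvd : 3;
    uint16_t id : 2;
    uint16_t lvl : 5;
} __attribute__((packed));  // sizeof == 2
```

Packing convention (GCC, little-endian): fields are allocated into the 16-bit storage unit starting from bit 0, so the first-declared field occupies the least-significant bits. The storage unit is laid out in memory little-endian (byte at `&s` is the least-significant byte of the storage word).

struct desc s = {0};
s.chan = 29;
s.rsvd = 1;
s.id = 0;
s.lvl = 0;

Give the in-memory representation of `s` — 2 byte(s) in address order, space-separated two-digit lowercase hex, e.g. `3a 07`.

5d 00

chan:6 = 29 → 0x1d << 0 → word 0x001d
rsvd:3 = 1 → 0x1 << 6 → word 0x005d
id:2 = 0 → 0x0 << 9 → word 0x005d
lvl:5 = 0 → 0x0 << 11 → word 0x005d
word = 0x005d → little-endian bytes:
  [0]=0x5d  [1]=0x00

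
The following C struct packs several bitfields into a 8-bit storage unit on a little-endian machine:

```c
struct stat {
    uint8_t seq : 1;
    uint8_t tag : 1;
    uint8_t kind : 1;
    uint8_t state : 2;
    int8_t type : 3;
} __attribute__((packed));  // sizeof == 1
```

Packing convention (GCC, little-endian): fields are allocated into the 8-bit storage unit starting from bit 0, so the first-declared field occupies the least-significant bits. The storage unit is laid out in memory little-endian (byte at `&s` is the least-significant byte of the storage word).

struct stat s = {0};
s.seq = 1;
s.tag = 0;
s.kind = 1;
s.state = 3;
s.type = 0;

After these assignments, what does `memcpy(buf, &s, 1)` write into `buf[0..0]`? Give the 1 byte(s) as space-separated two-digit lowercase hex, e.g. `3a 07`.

seq:1 = 1 → 0x1 << 0 → word 0x01
tag:1 = 0 → 0x0 << 1 → word 0x01
kind:1 = 1 → 0x1 << 2 → word 0x05
state:2 = 3 → 0x3 << 3 → word 0x1d
type:3 = 0 → 0x0 << 5 → word 0x1d
word = 0x1d → little-endian bytes:
  [0]=0x1d

1d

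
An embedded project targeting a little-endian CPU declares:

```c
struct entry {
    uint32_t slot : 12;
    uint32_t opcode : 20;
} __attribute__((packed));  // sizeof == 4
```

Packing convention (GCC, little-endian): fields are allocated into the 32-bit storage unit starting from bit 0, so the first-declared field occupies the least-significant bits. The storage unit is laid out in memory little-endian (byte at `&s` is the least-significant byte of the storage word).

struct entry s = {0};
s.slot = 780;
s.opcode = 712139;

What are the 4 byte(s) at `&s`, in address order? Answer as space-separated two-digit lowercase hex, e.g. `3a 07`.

0c b3 dc ad

[0+:12] slot=780 & 0xfff = 0x30c; word=0x0000030c
[12+:20] opcode=712139 & 0xfffff = 0xaddcb; word=0xaddcb30c
word = 0xaddcb30c → little-endian bytes:
  [0]=0x0c  [1]=0xb3  [2]=0xdc  [3]=0xad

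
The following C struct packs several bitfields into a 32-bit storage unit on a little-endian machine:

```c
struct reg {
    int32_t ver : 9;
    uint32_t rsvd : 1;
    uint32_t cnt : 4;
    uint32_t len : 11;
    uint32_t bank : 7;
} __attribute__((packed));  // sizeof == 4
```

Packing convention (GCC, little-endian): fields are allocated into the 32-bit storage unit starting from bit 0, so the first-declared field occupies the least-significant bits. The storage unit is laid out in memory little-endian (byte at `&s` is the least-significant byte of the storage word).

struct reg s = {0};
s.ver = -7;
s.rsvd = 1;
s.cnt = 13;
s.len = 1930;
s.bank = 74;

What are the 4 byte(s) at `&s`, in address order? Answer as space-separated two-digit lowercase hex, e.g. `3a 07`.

ver (9b) val=-7 bits=0x1f9 at bit 0: 0x000001f9
rsvd (1b) val=1 bits=0x1 at bit 9: 0x000003f9
cnt (4b) val=13 bits=0xd at bit 10: 0x000037f9
len (11b) val=1930 bits=0x78a at bit 14: 0x01e2b7f9
bank (7b) val=74 bits=0x4a at bit 25: 0x95e2b7f9
word = 0x95e2b7f9 → little-endian bytes:
  [0]=0xf9  [1]=0xb7  [2]=0xe2  [3]=0x95

f9 b7 e2 95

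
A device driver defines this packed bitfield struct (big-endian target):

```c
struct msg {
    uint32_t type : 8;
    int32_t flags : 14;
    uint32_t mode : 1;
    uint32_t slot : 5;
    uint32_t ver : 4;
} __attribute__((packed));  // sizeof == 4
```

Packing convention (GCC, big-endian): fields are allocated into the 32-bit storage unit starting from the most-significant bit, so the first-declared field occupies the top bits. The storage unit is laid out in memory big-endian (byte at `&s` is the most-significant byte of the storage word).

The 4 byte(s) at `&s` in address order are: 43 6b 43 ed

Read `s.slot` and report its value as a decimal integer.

[0]=0x43 [1]=0x6b [2]=0x43 [3]=0xed (big-endian) → word 0x436b43ed
type [24+:8] = (word>>24) & 0xff = 67
flags [10+:14] = (word>>10) & 0x3fff = 6864
mode [9+:1] = (word>>9) & 0x1 = 1
slot [4+:5] = (word>>4) & 0x1f = 30  ←
ver [0+:4] = (word>>0) & 0xf = 13

30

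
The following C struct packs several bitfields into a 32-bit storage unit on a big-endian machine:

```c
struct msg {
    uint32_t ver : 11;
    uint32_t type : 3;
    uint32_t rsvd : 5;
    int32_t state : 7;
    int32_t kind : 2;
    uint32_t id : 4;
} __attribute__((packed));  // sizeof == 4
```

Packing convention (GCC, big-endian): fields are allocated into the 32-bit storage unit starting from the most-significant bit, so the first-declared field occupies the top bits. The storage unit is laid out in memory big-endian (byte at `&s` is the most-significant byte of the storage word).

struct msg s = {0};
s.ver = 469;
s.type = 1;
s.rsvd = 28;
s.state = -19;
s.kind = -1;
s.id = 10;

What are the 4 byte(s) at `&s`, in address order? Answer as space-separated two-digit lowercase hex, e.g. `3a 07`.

3a a7 9b 7a

ver (11b) val=469 bits=0x1d5 at bit 21: 0x3aa00000
type (3b) val=1 bits=0x1 at bit 18: 0x3aa40000
rsvd (5b) val=28 bits=0x1c at bit 13: 0x3aa78000
state (7b) val=-19 bits=0x6d at bit 6: 0x3aa79b40
kind (2b) val=-1 bits=0x3 at bit 4: 0x3aa79b70
id (4b) val=10 bits=0xa at bit 0: 0x3aa79b7a
word = 0x3aa79b7a → big-endian bytes:
  [0]=0x3a  [1]=0xa7  [2]=0x9b  [3]=0x7a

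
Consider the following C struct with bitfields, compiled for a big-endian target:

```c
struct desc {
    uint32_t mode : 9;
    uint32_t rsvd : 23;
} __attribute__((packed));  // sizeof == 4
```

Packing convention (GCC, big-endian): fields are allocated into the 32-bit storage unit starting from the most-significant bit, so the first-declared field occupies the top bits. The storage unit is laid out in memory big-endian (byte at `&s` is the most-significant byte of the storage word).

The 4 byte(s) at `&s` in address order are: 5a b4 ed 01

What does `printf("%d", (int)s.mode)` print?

181

[0]=0x5a [1]=0xb4 [2]=0xed [3]=0x01 (big-endian) → word 0x5ab4ed01
mode [23+:9] = (word>>23) & 0x1ff = 181  ←
rsvd [0+:23] = (word>>0) & 0x7fffff = 3468545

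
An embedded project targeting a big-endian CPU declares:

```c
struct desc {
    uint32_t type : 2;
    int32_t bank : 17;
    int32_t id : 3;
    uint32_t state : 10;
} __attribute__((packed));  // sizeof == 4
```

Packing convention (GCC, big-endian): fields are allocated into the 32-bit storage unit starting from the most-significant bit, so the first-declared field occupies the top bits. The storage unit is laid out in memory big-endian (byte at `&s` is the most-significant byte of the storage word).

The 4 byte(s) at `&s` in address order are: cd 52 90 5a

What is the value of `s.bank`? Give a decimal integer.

[0]=0xcd [1]=0x52 [2]=0x90 [3]=0x5a (big-endian) → word 0xcd52905a
type [30+:2] = (word>>30) & 0x3 = 3
bank [13+:17] = (word>>13) & 0x1ffff = 27284  ←
id [10+:3] = (word>>10) & 0x7 = 4
state [0+:10] = (word>>0) & 0x3ff = 90
bank signed 17b, MSB=0: value = 27284

27284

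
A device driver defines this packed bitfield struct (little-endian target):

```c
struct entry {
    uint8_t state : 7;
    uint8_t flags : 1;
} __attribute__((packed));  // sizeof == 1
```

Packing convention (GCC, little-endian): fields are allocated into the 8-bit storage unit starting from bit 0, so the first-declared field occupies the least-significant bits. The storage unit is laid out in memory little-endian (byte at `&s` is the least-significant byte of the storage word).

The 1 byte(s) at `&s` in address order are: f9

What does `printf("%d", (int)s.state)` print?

[0]=0xf9 (little-endian) → word 0xf9
state:7 @ bit 0 → (0xf9>>0)&0x7f = 0x79  ←
flags:1 @ bit 7 → (0xf9>>7)&0x1 = 0x1

121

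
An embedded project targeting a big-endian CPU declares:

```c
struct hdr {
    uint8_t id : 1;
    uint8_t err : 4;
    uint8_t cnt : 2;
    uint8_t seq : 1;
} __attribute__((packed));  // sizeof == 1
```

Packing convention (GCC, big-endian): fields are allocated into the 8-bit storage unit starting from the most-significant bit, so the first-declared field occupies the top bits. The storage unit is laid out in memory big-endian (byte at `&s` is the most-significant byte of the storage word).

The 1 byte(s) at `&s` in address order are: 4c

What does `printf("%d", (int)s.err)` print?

[0]=0x4c (big-endian) → word 0x4c
id [7+:1] = (word>>7) & 0x1 = 0
err [3+:4] = (word>>3) & 0xf = 9  ←
cnt [1+:2] = (word>>1) & 0x3 = 2
seq [0+:1] = (word>>0) & 0x1 = 0

9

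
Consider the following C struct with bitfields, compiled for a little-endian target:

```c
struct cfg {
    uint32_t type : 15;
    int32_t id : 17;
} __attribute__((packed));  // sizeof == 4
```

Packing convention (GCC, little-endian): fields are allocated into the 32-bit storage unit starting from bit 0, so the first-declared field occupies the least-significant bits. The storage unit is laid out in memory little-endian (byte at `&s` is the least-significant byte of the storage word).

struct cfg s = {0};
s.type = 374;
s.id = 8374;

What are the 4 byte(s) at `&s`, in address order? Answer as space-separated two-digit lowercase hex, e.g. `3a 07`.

76 01 5b 10

type:15 = 374 → 0x176 << 0 → word 0x00000176
id:17 = 8374 → 0x20b6 << 15 → word 0x105b0176
word = 0x105b0176 → little-endian bytes:
  [0]=0x76  [1]=0x01  [2]=0x5b  [3]=0x10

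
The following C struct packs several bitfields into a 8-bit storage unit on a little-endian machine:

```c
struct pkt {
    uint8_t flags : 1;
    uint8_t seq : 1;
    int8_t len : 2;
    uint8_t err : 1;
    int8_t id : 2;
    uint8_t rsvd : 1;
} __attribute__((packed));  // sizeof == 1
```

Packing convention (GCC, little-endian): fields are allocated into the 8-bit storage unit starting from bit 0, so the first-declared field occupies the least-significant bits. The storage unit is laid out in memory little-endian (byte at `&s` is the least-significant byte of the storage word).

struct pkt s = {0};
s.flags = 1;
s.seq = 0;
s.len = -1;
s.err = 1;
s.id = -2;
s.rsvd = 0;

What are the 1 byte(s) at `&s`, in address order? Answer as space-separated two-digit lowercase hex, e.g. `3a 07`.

5d

[0+:1] flags=1 & 0x1 = 0x1; word=0x01
[1+:1] seq=0 & 0x1 = 0x0; word=0x01
[2+:2] len=-1 & 0x3 = 0x3; word=0x0d
[4+:1] err=1 & 0x1 = 0x1; word=0x1d
[5+:2] id=-2 & 0x3 = 0x2; word=0x5d
[7+:1] rsvd=0 & 0x1 = 0x0; word=0x5d
word = 0x5d → little-endian bytes:
  [0]=0x5d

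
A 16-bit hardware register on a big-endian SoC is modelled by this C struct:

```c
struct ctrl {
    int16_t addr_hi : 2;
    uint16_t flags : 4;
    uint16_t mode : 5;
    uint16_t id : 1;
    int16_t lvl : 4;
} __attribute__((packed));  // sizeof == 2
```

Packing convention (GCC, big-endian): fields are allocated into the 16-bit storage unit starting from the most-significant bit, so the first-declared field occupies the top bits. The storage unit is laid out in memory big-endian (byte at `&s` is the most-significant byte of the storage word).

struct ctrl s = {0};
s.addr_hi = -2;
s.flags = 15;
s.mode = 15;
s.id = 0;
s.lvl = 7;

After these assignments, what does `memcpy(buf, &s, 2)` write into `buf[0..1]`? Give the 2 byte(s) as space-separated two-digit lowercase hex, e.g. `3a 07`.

bd e7

addr_hi (2b) val=-2 bits=0x2 at bit 14: 0x8000
flags (4b) val=15 bits=0xf at bit 10: 0xbc00
mode (5b) val=15 bits=0xf at bit 5: 0xbde0
id (1b) val=0 bits=0x0 at bit 4: 0xbde0
lvl (4b) val=7 bits=0x7 at bit 0: 0xbde7
word = 0xbde7 → big-endian bytes:
  [0]=0xbd  [1]=0xe7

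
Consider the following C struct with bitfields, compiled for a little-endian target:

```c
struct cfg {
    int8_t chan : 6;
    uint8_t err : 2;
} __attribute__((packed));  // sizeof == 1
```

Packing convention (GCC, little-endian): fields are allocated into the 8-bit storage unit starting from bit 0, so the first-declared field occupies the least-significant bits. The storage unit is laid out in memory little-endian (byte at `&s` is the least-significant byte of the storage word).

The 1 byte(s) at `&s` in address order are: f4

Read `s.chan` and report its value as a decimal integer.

-12

[0]=0xf4 (little-endian) → word 0xf4
chan:6 @ bit 0 → (0xf4>>0)&0x3f = 0x34  ←
err:2 @ bit 6 → (0xf4>>6)&0x3 = 0x3
chan signed 6b, MSB=1: 52 - 64 = -12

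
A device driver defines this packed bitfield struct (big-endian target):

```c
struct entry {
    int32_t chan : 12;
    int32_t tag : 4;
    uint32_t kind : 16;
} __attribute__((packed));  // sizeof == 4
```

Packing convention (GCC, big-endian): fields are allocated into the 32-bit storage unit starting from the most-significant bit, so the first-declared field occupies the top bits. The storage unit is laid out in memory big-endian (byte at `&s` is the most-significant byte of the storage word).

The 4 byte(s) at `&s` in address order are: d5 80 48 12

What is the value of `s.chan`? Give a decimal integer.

[0]=0xd5 [1]=0x80 [2]=0x48 [3]=0x12 (big-endian) → word 0xd5804812
chan [20+:12] = (word>>20) & 0xfff = 3416  ←
tag [16+:4] = (word>>16) & 0xf = 0
kind [0+:16] = (word>>0) & 0xffff = 18450
chan signed 12b, MSB=1: 3416 - 4096 = -680

-680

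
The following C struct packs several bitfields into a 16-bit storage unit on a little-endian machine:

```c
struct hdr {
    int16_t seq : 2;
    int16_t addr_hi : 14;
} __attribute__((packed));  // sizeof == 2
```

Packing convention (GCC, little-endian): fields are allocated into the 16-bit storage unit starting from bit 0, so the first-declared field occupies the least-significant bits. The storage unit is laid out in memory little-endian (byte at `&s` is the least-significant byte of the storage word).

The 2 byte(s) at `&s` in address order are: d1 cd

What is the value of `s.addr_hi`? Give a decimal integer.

-3212

[0]=0xd1 [1]=0xcd (little-endian) → word 0xcdd1
seq [0+:2] = (word>>0) & 0x3 = 1
addr_hi [2+:14] = (word>>2) & 0x3fff = 13172  ←
addr_hi signed 14b, MSB=1: 13172 - 16384 = -3212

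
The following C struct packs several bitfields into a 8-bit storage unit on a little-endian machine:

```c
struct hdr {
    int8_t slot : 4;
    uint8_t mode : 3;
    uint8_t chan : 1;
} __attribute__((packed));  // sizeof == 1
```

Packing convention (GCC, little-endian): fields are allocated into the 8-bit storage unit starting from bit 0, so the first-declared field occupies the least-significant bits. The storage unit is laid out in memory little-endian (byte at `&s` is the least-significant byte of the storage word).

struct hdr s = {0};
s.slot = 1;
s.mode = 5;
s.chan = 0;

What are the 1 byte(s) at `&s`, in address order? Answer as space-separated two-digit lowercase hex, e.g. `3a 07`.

51

slot:4 = 1 → 0x1 << 0 → word 0x01
mode:3 = 5 → 0x5 << 4 → word 0x51
chan:1 = 0 → 0x0 << 7 → word 0x51
word = 0x51 → little-endian bytes:
  [0]=0x51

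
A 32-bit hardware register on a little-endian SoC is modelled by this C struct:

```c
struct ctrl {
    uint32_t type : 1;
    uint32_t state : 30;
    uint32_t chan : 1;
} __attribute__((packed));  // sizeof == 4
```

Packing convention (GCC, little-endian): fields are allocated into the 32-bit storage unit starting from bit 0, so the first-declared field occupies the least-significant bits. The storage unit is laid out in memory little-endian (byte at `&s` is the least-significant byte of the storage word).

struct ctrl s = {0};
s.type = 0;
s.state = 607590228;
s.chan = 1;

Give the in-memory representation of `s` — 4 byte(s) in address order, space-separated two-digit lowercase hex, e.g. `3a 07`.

a8 2e 6e c8

type (1b) val=0 bits=0x0 at bit 0: 0x00000000
state (30b) val=607590228 bits=0x24371754 at bit 1: 0x486e2ea8
chan (1b) val=1 bits=0x1 at bit 31: 0xc86e2ea8
word = 0xc86e2ea8 → little-endian bytes:
  [0]=0xa8  [1]=0x2e  [2]=0x6e  [3]=0xc8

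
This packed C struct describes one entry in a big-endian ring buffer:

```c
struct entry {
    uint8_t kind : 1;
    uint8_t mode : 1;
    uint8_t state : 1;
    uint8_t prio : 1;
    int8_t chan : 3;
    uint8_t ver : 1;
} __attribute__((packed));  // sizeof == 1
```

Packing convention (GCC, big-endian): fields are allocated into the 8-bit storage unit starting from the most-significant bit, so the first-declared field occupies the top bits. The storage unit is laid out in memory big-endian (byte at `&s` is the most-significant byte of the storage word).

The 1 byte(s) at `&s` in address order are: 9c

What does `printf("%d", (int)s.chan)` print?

[0]=0x9c (big-endian) → word 0x9c
kind:1 @ bit 7 → (0x9c>>7)&0x1 = 0x1
mode:1 @ bit 6 → (0x9c>>6)&0x1 = 0x0
state:1 @ bit 5 → (0x9c>>5)&0x1 = 0x0
prio:1 @ bit 4 → (0x9c>>4)&0x1 = 0x1
chan:3 @ bit 1 → (0x9c>>1)&0x7 = 0x6  ←
ver:1 @ bit 0 → (0x9c>>0)&0x1 = 0x0
chan signed 3b, MSB=1: 6 - 8 = -2

-2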